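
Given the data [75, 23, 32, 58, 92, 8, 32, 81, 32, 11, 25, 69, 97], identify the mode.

32

Step 1: Count the frequency of each value:
  8: appears 1 time(s)
  11: appears 1 time(s)
  23: appears 1 time(s)
  25: appears 1 time(s)
  32: appears 3 time(s)
  58: appears 1 time(s)
  69: appears 1 time(s)
  75: appears 1 time(s)
  81: appears 1 time(s)
  92: appears 1 time(s)
  97: appears 1 time(s)
Step 2: The value 32 appears most frequently (3 times).
Step 3: Mode = 32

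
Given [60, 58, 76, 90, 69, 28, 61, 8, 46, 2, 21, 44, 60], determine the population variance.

646.9941

Step 1: Compute the mean: (60 + 58 + 76 + 90 + 69 + 28 + 61 + 8 + 46 + 2 + 21 + 44 + 60) / 13 = 47.9231
Step 2: Compute squared deviations from the mean:
  (60 - 47.9231)^2 = 145.8521
  (58 - 47.9231)^2 = 101.5444
  (76 - 47.9231)^2 = 788.3136
  (90 - 47.9231)^2 = 1770.4675
  (69 - 47.9231)^2 = 444.2367
  (28 - 47.9231)^2 = 396.929
  (61 - 47.9231)^2 = 171.0059
  (8 - 47.9231)^2 = 1593.8521
  (46 - 47.9231)^2 = 3.6982
  (2 - 47.9231)^2 = 2108.929
  (21 - 47.9231)^2 = 724.8521
  (44 - 47.9231)^2 = 15.3905
  (60 - 47.9231)^2 = 145.8521
Step 3: Sum of squared deviations = 8410.9231
Step 4: Population variance = 8410.9231 / 13 = 646.9941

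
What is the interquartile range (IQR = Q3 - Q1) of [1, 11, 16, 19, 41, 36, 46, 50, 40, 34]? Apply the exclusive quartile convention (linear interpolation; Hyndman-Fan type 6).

27.5

Step 1: Sort the data: [1, 11, 16, 19, 34, 36, 40, 41, 46, 50]
Step 2: n = 10
Step 3: Using the exclusive quartile method:
  Q1 = 14.75
  Q2 (median) = 35
  Q3 = 42.25
  IQR = Q3 - Q1 = 42.25 - 14.75 = 27.5
Step 4: IQR = 27.5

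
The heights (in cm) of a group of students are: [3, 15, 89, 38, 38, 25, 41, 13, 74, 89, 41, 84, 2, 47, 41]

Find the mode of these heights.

41

Step 1: Count the frequency of each value:
  2: appears 1 time(s)
  3: appears 1 time(s)
  13: appears 1 time(s)
  15: appears 1 time(s)
  25: appears 1 time(s)
  38: appears 2 time(s)
  41: appears 3 time(s)
  47: appears 1 time(s)
  74: appears 1 time(s)
  84: appears 1 time(s)
  89: appears 2 time(s)
Step 2: The value 41 appears most frequently (3 times).
Step 3: Mode = 41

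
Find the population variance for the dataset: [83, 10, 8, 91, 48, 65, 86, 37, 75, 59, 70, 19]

806.5208

Step 1: Compute the mean: (83 + 10 + 8 + 91 + 48 + 65 + 86 + 37 + 75 + 59 + 70 + 19) / 12 = 54.25
Step 2: Compute squared deviations from the mean:
  (83 - 54.25)^2 = 826.5625
  (10 - 54.25)^2 = 1958.0625
  (8 - 54.25)^2 = 2139.0625
  (91 - 54.25)^2 = 1350.5625
  (48 - 54.25)^2 = 39.0625
  (65 - 54.25)^2 = 115.5625
  (86 - 54.25)^2 = 1008.0625
  (37 - 54.25)^2 = 297.5625
  (75 - 54.25)^2 = 430.5625
  (59 - 54.25)^2 = 22.5625
  (70 - 54.25)^2 = 248.0625
  (19 - 54.25)^2 = 1242.5625
Step 3: Sum of squared deviations = 9678.25
Step 4: Population variance = 9678.25 / 12 = 806.5208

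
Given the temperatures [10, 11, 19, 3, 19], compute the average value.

12.4

Step 1: Sum all values: 10 + 11 + 19 + 3 + 19 = 62
Step 2: Count the number of values: n = 5
Step 3: Mean = sum / n = 62 / 5 = 12.4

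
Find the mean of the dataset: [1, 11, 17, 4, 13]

9.2

Step 1: Sum all values: 1 + 11 + 17 + 4 + 13 = 46
Step 2: Count the number of values: n = 5
Step 3: Mean = sum / n = 46 / 5 = 9.2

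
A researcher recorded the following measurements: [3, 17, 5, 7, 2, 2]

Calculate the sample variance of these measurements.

32.8

Step 1: Compute the mean: (3 + 17 + 5 + 7 + 2 + 2) / 6 = 6
Step 2: Compute squared deviations from the mean:
  (3 - 6)^2 = 9
  (17 - 6)^2 = 121
  (5 - 6)^2 = 1
  (7 - 6)^2 = 1
  (2 - 6)^2 = 16
  (2 - 6)^2 = 16
Step 3: Sum of squared deviations = 164
Step 4: Sample variance = 164 / 5 = 32.8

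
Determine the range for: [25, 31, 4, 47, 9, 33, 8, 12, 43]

43

Step 1: Identify the maximum value: max = 47
Step 2: Identify the minimum value: min = 4
Step 3: Range = max - min = 47 - 4 = 43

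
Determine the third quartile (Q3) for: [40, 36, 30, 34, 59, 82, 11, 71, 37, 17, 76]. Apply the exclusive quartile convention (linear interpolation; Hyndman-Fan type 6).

71

Step 1: Sort the data: [11, 17, 30, 34, 36, 37, 40, 59, 71, 76, 82]
Step 2: n = 11
Step 3: Using the exclusive quartile method:
  Q1 = 30
  Q2 (median) = 37
  Q3 = 71
  IQR = Q3 - Q1 = 71 - 30 = 41
Step 4: Q3 = 71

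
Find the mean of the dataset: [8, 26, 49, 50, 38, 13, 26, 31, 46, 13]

30

Step 1: Sum all values: 8 + 26 + 49 + 50 + 38 + 13 + 26 + 31 + 46 + 13 = 300
Step 2: Count the number of values: n = 10
Step 3: Mean = sum / n = 300 / 10 = 30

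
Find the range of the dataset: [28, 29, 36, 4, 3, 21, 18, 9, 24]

33

Step 1: Identify the maximum value: max = 36
Step 2: Identify the minimum value: min = 3
Step 3: Range = max - min = 36 - 3 = 33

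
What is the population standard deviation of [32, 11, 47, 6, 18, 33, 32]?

13.3615

Step 1: Compute the mean: 25.5714
Step 2: Sum of squared deviations from the mean: 1249.7143
Step 3: Population variance = 1249.7143 / 7 = 178.5306
Step 4: Standard deviation = sqrt(178.5306) = 13.3615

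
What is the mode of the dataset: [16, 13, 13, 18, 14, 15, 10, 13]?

13

Step 1: Count the frequency of each value:
  10: appears 1 time(s)
  13: appears 3 time(s)
  14: appears 1 time(s)
  15: appears 1 time(s)
  16: appears 1 time(s)
  18: appears 1 time(s)
Step 2: The value 13 appears most frequently (3 times).
Step 3: Mode = 13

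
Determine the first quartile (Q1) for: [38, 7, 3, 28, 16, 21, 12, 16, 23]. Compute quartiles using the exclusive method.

9.5

Step 1: Sort the data: [3, 7, 12, 16, 16, 21, 23, 28, 38]
Step 2: n = 9
Step 3: Using the exclusive quartile method:
  Q1 = 9.5
  Q2 (median) = 16
  Q3 = 25.5
  IQR = Q3 - Q1 = 25.5 - 9.5 = 16
Step 4: Q1 = 9.5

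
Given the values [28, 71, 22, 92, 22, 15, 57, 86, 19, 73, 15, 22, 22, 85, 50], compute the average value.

45.2667

Step 1: Sum all values: 28 + 71 + 22 + 92 + 22 + 15 + 57 + 86 + 19 + 73 + 15 + 22 + 22 + 85 + 50 = 679
Step 2: Count the number of values: n = 15
Step 3: Mean = sum / n = 679 / 15 = 45.2667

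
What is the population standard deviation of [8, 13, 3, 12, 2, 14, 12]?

4.5491

Step 1: Compute the mean: 9.1429
Step 2: Sum of squared deviations from the mean: 144.8571
Step 3: Population variance = 144.8571 / 7 = 20.6939
Step 4: Standard deviation = sqrt(20.6939) = 4.5491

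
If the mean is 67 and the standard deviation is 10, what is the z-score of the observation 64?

-0.3

Step 1: Recall the z-score formula: z = (x - mu) / sigma
Step 2: Substitute values: z = (64 - 67) / 10
Step 3: z = -3 / 10 = -0.3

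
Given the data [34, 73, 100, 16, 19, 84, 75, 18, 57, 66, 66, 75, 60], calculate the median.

66

Step 1: Sort the data in ascending order: [16, 18, 19, 34, 57, 60, 66, 66, 73, 75, 75, 84, 100]
Step 2: The number of values is n = 13.
Step 3: Since n is odd, the median is the middle value at position 7: 66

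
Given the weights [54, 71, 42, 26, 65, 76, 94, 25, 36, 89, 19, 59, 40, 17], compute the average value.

50.9286

Step 1: Sum all values: 54 + 71 + 42 + 26 + 65 + 76 + 94 + 25 + 36 + 89 + 19 + 59 + 40 + 17 = 713
Step 2: Count the number of values: n = 14
Step 3: Mean = sum / n = 713 / 14 = 50.9286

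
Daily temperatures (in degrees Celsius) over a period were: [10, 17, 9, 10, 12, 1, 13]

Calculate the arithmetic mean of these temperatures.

10.2857

Step 1: Sum all values: 10 + 17 + 9 + 10 + 12 + 1 + 13 = 72
Step 2: Count the number of values: n = 7
Step 3: Mean = sum / n = 72 / 7 = 10.2857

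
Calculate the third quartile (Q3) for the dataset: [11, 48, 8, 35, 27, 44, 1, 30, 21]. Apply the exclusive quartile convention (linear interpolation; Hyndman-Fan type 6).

39.5

Step 1: Sort the data: [1, 8, 11, 21, 27, 30, 35, 44, 48]
Step 2: n = 9
Step 3: Using the exclusive quartile method:
  Q1 = 9.5
  Q2 (median) = 27
  Q3 = 39.5
  IQR = Q3 - Q1 = 39.5 - 9.5 = 30
Step 4: Q3 = 39.5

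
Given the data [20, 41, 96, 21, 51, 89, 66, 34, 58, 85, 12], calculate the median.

51

Step 1: Sort the data in ascending order: [12, 20, 21, 34, 41, 51, 58, 66, 85, 89, 96]
Step 2: The number of values is n = 11.
Step 3: Since n is odd, the median is the middle value at position 6: 51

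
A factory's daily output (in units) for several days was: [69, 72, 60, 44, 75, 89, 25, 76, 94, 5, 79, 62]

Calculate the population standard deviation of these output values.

24.9983

Step 1: Compute the mean: 62.5
Step 2: Sum of squared deviations from the mean: 7499
Step 3: Population variance = 7499 / 12 = 624.9167
Step 4: Standard deviation = sqrt(624.9167) = 24.9983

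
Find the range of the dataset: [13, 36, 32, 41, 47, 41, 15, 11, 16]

36

Step 1: Identify the maximum value: max = 47
Step 2: Identify the minimum value: min = 11
Step 3: Range = max - min = 47 - 11 = 36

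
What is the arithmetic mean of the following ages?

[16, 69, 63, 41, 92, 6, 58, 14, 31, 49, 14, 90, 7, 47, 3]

40

Step 1: Sum all values: 16 + 69 + 63 + 41 + 92 + 6 + 58 + 14 + 31 + 49 + 14 + 90 + 7 + 47 + 3 = 600
Step 2: Count the number of values: n = 15
Step 3: Mean = sum / n = 600 / 15 = 40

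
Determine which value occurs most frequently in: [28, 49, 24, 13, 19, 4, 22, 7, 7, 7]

7

Step 1: Count the frequency of each value:
  4: appears 1 time(s)
  7: appears 3 time(s)
  13: appears 1 time(s)
  19: appears 1 time(s)
  22: appears 1 time(s)
  24: appears 1 time(s)
  28: appears 1 time(s)
  49: appears 1 time(s)
Step 2: The value 7 appears most frequently (3 times).
Step 3: Mode = 7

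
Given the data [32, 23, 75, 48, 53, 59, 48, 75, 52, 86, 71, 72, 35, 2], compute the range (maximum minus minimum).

84

Step 1: Identify the maximum value: max = 86
Step 2: Identify the minimum value: min = 2
Step 3: Range = max - min = 86 - 2 = 84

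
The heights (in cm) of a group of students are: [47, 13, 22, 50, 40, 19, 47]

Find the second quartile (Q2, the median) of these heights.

40

Step 1: Sort the data: [13, 19, 22, 40, 47, 47, 50]
Step 2: n = 7
Step 3: Q2 is the median. Since n is odd, it is the middle value at position 4: 40
Step 4: Q2 = 40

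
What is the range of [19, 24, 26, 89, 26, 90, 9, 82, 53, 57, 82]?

81

Step 1: Identify the maximum value: max = 90
Step 2: Identify the minimum value: min = 9
Step 3: Range = max - min = 90 - 9 = 81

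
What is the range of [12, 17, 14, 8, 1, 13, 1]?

16

Step 1: Identify the maximum value: max = 17
Step 2: Identify the minimum value: min = 1
Step 3: Range = max - min = 17 - 1 = 16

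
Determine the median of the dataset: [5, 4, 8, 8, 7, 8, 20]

8

Step 1: Sort the data in ascending order: [4, 5, 7, 8, 8, 8, 20]
Step 2: The number of values is n = 7.
Step 3: Since n is odd, the median is the middle value at position 4: 8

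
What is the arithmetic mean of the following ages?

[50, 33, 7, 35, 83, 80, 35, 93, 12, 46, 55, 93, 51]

51.7692

Step 1: Sum all values: 50 + 33 + 7 + 35 + 83 + 80 + 35 + 93 + 12 + 46 + 55 + 93 + 51 = 673
Step 2: Count the number of values: n = 13
Step 3: Mean = sum / n = 673 / 13 = 51.7692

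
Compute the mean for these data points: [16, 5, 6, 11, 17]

11

Step 1: Sum all values: 16 + 5 + 6 + 11 + 17 = 55
Step 2: Count the number of values: n = 5
Step 3: Mean = sum / n = 55 / 5 = 11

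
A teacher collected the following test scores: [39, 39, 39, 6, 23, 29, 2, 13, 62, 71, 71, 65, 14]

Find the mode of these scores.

39

Step 1: Count the frequency of each value:
  2: appears 1 time(s)
  6: appears 1 time(s)
  13: appears 1 time(s)
  14: appears 1 time(s)
  23: appears 1 time(s)
  29: appears 1 time(s)
  39: appears 3 time(s)
  62: appears 1 time(s)
  65: appears 1 time(s)
  71: appears 2 time(s)
Step 2: The value 39 appears most frequently (3 times).
Step 3: Mode = 39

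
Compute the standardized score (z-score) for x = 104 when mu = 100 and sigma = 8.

0.5

Step 1: Recall the z-score formula: z = (x - mu) / sigma
Step 2: Substitute values: z = (104 - 100) / 8
Step 3: z = 4 / 8 = 0.5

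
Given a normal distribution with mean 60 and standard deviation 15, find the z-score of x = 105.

3

Step 1: Recall the z-score formula: z = (x - mu) / sigma
Step 2: Substitute values: z = (105 - 60) / 15
Step 3: z = 45 / 15 = 3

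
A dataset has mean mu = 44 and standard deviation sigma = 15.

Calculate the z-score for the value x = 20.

-1.6

Step 1: Recall the z-score formula: z = (x - mu) / sigma
Step 2: Substitute values: z = (20 - 44) / 15
Step 3: z = -24 / 15 = -1.6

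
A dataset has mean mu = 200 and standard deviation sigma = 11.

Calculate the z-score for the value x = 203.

0.2727

Step 1: Recall the z-score formula: z = (x - mu) / sigma
Step 2: Substitute values: z = (203 - 200) / 11
Step 3: z = 3 / 11 = 0.2727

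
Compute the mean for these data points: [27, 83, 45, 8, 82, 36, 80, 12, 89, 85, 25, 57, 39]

51.3846

Step 1: Sum all values: 27 + 83 + 45 + 8 + 82 + 36 + 80 + 12 + 89 + 85 + 25 + 57 + 39 = 668
Step 2: Count the number of values: n = 13
Step 3: Mean = sum / n = 668 / 13 = 51.3846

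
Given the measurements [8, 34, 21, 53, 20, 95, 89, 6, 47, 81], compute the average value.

45.4

Step 1: Sum all values: 8 + 34 + 21 + 53 + 20 + 95 + 89 + 6 + 47 + 81 = 454
Step 2: Count the number of values: n = 10
Step 3: Mean = sum / n = 454 / 10 = 45.4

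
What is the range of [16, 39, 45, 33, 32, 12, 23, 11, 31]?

34

Step 1: Identify the maximum value: max = 45
Step 2: Identify the minimum value: min = 11
Step 3: Range = max - min = 45 - 11 = 34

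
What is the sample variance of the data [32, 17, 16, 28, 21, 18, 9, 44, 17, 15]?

104.4556

Step 1: Compute the mean: (32 + 17 + 16 + 28 + 21 + 18 + 9 + 44 + 17 + 15) / 10 = 21.7
Step 2: Compute squared deviations from the mean:
  (32 - 21.7)^2 = 106.09
  (17 - 21.7)^2 = 22.09
  (16 - 21.7)^2 = 32.49
  (28 - 21.7)^2 = 39.69
  (21 - 21.7)^2 = 0.49
  (18 - 21.7)^2 = 13.69
  (9 - 21.7)^2 = 161.29
  (44 - 21.7)^2 = 497.29
  (17 - 21.7)^2 = 22.09
  (15 - 21.7)^2 = 44.89
Step 3: Sum of squared deviations = 940.1
Step 4: Sample variance = 940.1 / 9 = 104.4556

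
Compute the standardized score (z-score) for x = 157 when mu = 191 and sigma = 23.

-1.4783

Step 1: Recall the z-score formula: z = (x - mu) / sigma
Step 2: Substitute values: z = (157 - 191) / 23
Step 3: z = -34 / 23 = -1.4783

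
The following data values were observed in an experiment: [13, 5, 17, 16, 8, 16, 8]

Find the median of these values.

13

Step 1: Sort the data in ascending order: [5, 8, 8, 13, 16, 16, 17]
Step 2: The number of values is n = 7.
Step 3: Since n is odd, the median is the middle value at position 4: 13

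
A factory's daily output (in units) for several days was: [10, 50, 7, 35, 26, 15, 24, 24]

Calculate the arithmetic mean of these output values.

23.875

Step 1: Sum all values: 10 + 50 + 7 + 35 + 26 + 15 + 24 + 24 = 191
Step 2: Count the number of values: n = 8
Step 3: Mean = sum / n = 191 / 8 = 23.875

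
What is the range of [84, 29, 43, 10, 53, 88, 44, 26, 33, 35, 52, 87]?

78

Step 1: Identify the maximum value: max = 88
Step 2: Identify the minimum value: min = 10
Step 3: Range = max - min = 88 - 10 = 78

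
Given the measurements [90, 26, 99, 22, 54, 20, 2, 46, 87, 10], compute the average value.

45.6

Step 1: Sum all values: 90 + 26 + 99 + 22 + 54 + 20 + 2 + 46 + 87 + 10 = 456
Step 2: Count the number of values: n = 10
Step 3: Mean = sum / n = 456 / 10 = 45.6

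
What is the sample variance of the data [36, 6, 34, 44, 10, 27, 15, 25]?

178.8393

Step 1: Compute the mean: (36 + 6 + 34 + 44 + 10 + 27 + 15 + 25) / 8 = 24.625
Step 2: Compute squared deviations from the mean:
  (36 - 24.625)^2 = 129.3906
  (6 - 24.625)^2 = 346.8906
  (34 - 24.625)^2 = 87.8906
  (44 - 24.625)^2 = 375.3906
  (10 - 24.625)^2 = 213.8906
  (27 - 24.625)^2 = 5.6406
  (15 - 24.625)^2 = 92.6406
  (25 - 24.625)^2 = 0.1406
Step 3: Sum of squared deviations = 1251.875
Step 4: Sample variance = 1251.875 / 7 = 178.8393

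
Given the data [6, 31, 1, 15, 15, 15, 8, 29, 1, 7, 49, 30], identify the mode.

15

Step 1: Count the frequency of each value:
  1: appears 2 time(s)
  6: appears 1 time(s)
  7: appears 1 time(s)
  8: appears 1 time(s)
  15: appears 3 time(s)
  29: appears 1 time(s)
  30: appears 1 time(s)
  31: appears 1 time(s)
  49: appears 1 time(s)
Step 2: The value 15 appears most frequently (3 times).
Step 3: Mode = 15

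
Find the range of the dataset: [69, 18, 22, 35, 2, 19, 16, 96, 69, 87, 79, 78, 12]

94

Step 1: Identify the maximum value: max = 96
Step 2: Identify the minimum value: min = 2
Step 3: Range = max - min = 96 - 2 = 94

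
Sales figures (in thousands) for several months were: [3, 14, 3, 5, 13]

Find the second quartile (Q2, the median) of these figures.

5

Step 1: Sort the data: [3, 3, 5, 13, 14]
Step 2: n = 5
Step 3: Q2 is the median. Since n is odd, it is the middle value at position 3: 5
Step 4: Q2 = 5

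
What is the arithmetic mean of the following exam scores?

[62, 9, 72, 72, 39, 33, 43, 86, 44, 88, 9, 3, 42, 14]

44

Step 1: Sum all values: 62 + 9 + 72 + 72 + 39 + 33 + 43 + 86 + 44 + 88 + 9 + 3 + 42 + 14 = 616
Step 2: Count the number of values: n = 14
Step 3: Mean = sum / n = 616 / 14 = 44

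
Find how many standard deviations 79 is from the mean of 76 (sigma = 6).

0.5

Step 1: Recall the z-score formula: z = (x - mu) / sigma
Step 2: Substitute values: z = (79 - 76) / 6
Step 3: z = 3 / 6 = 0.5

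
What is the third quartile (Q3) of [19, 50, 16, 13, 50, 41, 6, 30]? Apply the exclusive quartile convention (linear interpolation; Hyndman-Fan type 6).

47.75

Step 1: Sort the data: [6, 13, 16, 19, 30, 41, 50, 50]
Step 2: n = 8
Step 3: Using the exclusive quartile method:
  Q1 = 13.75
  Q2 (median) = 24.5
  Q3 = 47.75
  IQR = Q3 - Q1 = 47.75 - 13.75 = 34
Step 4: Q3 = 47.75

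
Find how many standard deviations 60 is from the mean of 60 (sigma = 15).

0

Step 1: Recall the z-score formula: z = (x - mu) / sigma
Step 2: Substitute values: z = (60 - 60) / 15
Step 3: z = 0 / 15 = 0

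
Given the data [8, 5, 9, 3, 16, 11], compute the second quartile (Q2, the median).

8.5

Step 1: Sort the data: [3, 5, 8, 9, 11, 16]
Step 2: n = 6
Step 3: Q2 is the median. Since n is even, it is the average of the values at positions 3 and 4:
  Q2 = (8 + 9) / 2 = 8.5
Step 4: Q2 = 8.5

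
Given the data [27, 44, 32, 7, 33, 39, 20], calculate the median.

32

Step 1: Sort the data in ascending order: [7, 20, 27, 32, 33, 39, 44]
Step 2: The number of values is n = 7.
Step 3: Since n is odd, the median is the middle value at position 4: 32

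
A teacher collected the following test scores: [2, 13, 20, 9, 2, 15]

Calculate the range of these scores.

18

Step 1: Identify the maximum value: max = 20
Step 2: Identify the minimum value: min = 2
Step 3: Range = max - min = 20 - 2 = 18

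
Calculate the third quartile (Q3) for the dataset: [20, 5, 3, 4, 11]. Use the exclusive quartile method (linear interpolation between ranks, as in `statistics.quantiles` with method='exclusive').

15.5

Step 1: Sort the data: [3, 4, 5, 11, 20]
Step 2: n = 5
Step 3: Using the exclusive quartile method:
  Q1 = 3.5
  Q2 (median) = 5
  Q3 = 15.5
  IQR = Q3 - Q1 = 15.5 - 3.5 = 12
Step 4: Q3 = 15.5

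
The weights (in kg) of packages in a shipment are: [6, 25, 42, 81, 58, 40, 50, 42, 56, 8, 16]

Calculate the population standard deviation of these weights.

22.0056

Step 1: Compute the mean: 38.5455
Step 2: Sum of squared deviations from the mean: 5326.7273
Step 3: Population variance = 5326.7273 / 11 = 484.2479
Step 4: Standard deviation = sqrt(484.2479) = 22.0056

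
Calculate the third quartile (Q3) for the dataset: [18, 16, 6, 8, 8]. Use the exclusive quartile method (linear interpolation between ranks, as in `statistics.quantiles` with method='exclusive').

17

Step 1: Sort the data: [6, 8, 8, 16, 18]
Step 2: n = 5
Step 3: Using the exclusive quartile method:
  Q1 = 7
  Q2 (median) = 8
  Q3 = 17
  IQR = Q3 - Q1 = 17 - 7 = 10
Step 4: Q3 = 17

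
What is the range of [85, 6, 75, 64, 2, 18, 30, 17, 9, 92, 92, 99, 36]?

97

Step 1: Identify the maximum value: max = 99
Step 2: Identify the minimum value: min = 2
Step 3: Range = max - min = 99 - 2 = 97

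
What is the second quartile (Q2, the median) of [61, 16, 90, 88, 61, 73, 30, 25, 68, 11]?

61

Step 1: Sort the data: [11, 16, 25, 30, 61, 61, 68, 73, 88, 90]
Step 2: n = 10
Step 3: Q2 is the median. Since n is even, it is the average of the values at positions 5 and 6:
  Q2 = (61 + 61) / 2 = 61
Step 4: Q2 = 61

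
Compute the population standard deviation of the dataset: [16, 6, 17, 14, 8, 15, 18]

4.2714

Step 1: Compute the mean: 13.4286
Step 2: Sum of squared deviations from the mean: 127.7143
Step 3: Population variance = 127.7143 / 7 = 18.2449
Step 4: Standard deviation = sqrt(18.2449) = 4.2714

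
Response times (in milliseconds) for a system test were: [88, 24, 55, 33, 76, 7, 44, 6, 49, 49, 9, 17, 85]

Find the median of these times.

44

Step 1: Sort the data in ascending order: [6, 7, 9, 17, 24, 33, 44, 49, 49, 55, 76, 85, 88]
Step 2: The number of values is n = 13.
Step 3: Since n is odd, the median is the middle value at position 7: 44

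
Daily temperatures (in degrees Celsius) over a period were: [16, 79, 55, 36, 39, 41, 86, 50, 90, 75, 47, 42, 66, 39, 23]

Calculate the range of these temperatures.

74

Step 1: Identify the maximum value: max = 90
Step 2: Identify the minimum value: min = 16
Step 3: Range = max - min = 90 - 16 = 74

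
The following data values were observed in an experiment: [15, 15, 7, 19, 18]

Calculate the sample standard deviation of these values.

4.7117

Step 1: Compute the mean: 14.8
Step 2: Sum of squared deviations from the mean: 88.8
Step 3: Sample variance = 88.8 / 4 = 22.2
Step 4: Standard deviation = sqrt(22.2) = 4.7117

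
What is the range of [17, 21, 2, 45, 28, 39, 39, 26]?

43

Step 1: Identify the maximum value: max = 45
Step 2: Identify the minimum value: min = 2
Step 3: Range = max - min = 45 - 2 = 43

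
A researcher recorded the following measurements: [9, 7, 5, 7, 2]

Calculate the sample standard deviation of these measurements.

2.6458

Step 1: Compute the mean: 6
Step 2: Sum of squared deviations from the mean: 28
Step 3: Sample variance = 28 / 4 = 7
Step 4: Standard deviation = sqrt(7) = 2.6458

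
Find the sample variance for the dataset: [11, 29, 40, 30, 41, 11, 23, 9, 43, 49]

216.0444

Step 1: Compute the mean: (11 + 29 + 40 + 30 + 41 + 11 + 23 + 9 + 43 + 49) / 10 = 28.6
Step 2: Compute squared deviations from the mean:
  (11 - 28.6)^2 = 309.76
  (29 - 28.6)^2 = 0.16
  (40 - 28.6)^2 = 129.96
  (30 - 28.6)^2 = 1.96
  (41 - 28.6)^2 = 153.76
  (11 - 28.6)^2 = 309.76
  (23 - 28.6)^2 = 31.36
  (9 - 28.6)^2 = 384.16
  (43 - 28.6)^2 = 207.36
  (49 - 28.6)^2 = 416.16
Step 3: Sum of squared deviations = 1944.4
Step 4: Sample variance = 1944.4 / 9 = 216.0444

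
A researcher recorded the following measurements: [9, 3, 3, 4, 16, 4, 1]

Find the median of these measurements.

4

Step 1: Sort the data in ascending order: [1, 3, 3, 4, 4, 9, 16]
Step 2: The number of values is n = 7.
Step 3: Since n is odd, the median is the middle value at position 4: 4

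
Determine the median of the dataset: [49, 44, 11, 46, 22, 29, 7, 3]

25.5

Step 1: Sort the data in ascending order: [3, 7, 11, 22, 29, 44, 46, 49]
Step 2: The number of values is n = 8.
Step 3: Since n is even, the median is the average of positions 4 and 5:
  Median = (22 + 29) / 2 = 25.5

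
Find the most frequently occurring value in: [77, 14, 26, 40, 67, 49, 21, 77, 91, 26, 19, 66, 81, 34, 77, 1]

77

Step 1: Count the frequency of each value:
  1: appears 1 time(s)
  14: appears 1 time(s)
  19: appears 1 time(s)
  21: appears 1 time(s)
  26: appears 2 time(s)
  34: appears 1 time(s)
  40: appears 1 time(s)
  49: appears 1 time(s)
  66: appears 1 time(s)
  67: appears 1 time(s)
  77: appears 3 time(s)
  81: appears 1 time(s)
  91: appears 1 time(s)
Step 2: The value 77 appears most frequently (3 times).
Step 3: Mode = 77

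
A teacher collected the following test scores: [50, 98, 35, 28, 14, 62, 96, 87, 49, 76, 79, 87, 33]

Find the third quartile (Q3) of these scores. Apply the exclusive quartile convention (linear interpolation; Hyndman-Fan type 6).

87

Step 1: Sort the data: [14, 28, 33, 35, 49, 50, 62, 76, 79, 87, 87, 96, 98]
Step 2: n = 13
Step 3: Using the exclusive quartile method:
  Q1 = 34
  Q2 (median) = 62
  Q3 = 87
  IQR = Q3 - Q1 = 87 - 34 = 53
Step 4: Q3 = 87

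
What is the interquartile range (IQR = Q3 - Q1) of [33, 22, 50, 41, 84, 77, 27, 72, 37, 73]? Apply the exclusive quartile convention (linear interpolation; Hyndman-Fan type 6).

42.5

Step 1: Sort the data: [22, 27, 33, 37, 41, 50, 72, 73, 77, 84]
Step 2: n = 10
Step 3: Using the exclusive quartile method:
  Q1 = 31.5
  Q2 (median) = 45.5
  Q3 = 74
  IQR = Q3 - Q1 = 74 - 31.5 = 42.5
Step 4: IQR = 42.5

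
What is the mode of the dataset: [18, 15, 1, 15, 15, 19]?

15

Step 1: Count the frequency of each value:
  1: appears 1 time(s)
  15: appears 3 time(s)
  18: appears 1 time(s)
  19: appears 1 time(s)
Step 2: The value 15 appears most frequently (3 times).
Step 3: Mode = 15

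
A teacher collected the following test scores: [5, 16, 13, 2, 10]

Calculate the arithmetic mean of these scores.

9.2

Step 1: Sum all values: 5 + 16 + 13 + 2 + 10 = 46
Step 2: Count the number of values: n = 5
Step 3: Mean = sum / n = 46 / 5 = 9.2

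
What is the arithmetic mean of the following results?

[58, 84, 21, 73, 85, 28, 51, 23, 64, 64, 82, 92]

60.4167

Step 1: Sum all values: 58 + 84 + 21 + 73 + 85 + 28 + 51 + 23 + 64 + 64 + 82 + 92 = 725
Step 2: Count the number of values: n = 12
Step 3: Mean = sum / n = 725 / 12 = 60.4167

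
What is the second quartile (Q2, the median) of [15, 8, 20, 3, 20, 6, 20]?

15

Step 1: Sort the data: [3, 6, 8, 15, 20, 20, 20]
Step 2: n = 7
Step 3: Q2 is the median. Since n is odd, it is the middle value at position 4: 15
Step 4: Q2 = 15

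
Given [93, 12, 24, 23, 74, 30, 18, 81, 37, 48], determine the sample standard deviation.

28.8136

Step 1: Compute the mean: 44
Step 2: Sum of squared deviations from the mean: 7472
Step 3: Sample variance = 7472 / 9 = 830.2222
Step 4: Standard deviation = sqrt(830.2222) = 28.8136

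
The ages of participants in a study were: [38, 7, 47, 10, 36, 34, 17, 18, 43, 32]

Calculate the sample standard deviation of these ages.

14.0933

Step 1: Compute the mean: 28.2
Step 2: Sum of squared deviations from the mean: 1787.6
Step 3: Sample variance = 1787.6 / 9 = 198.6222
Step 4: Standard deviation = sqrt(198.6222) = 14.0933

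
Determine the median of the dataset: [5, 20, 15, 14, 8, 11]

12.5

Step 1: Sort the data in ascending order: [5, 8, 11, 14, 15, 20]
Step 2: The number of values is n = 6.
Step 3: Since n is even, the median is the average of positions 3 and 4:
  Median = (11 + 14) / 2 = 12.5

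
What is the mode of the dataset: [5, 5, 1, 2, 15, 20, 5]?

5

Step 1: Count the frequency of each value:
  1: appears 1 time(s)
  2: appears 1 time(s)
  5: appears 3 time(s)
  15: appears 1 time(s)
  20: appears 1 time(s)
Step 2: The value 5 appears most frequently (3 times).
Step 3: Mode = 5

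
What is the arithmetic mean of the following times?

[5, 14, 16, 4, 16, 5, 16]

10.8571

Step 1: Sum all values: 5 + 14 + 16 + 4 + 16 + 5 + 16 = 76
Step 2: Count the number of values: n = 7
Step 3: Mean = sum / n = 76 / 7 = 10.8571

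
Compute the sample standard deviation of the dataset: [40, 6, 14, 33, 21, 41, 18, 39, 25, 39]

12.545

Step 1: Compute the mean: 27.6
Step 2: Sum of squared deviations from the mean: 1416.4
Step 3: Sample variance = 1416.4 / 9 = 157.3778
Step 4: Standard deviation = sqrt(157.3778) = 12.545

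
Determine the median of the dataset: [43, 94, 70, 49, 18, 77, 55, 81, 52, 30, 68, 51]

53.5

Step 1: Sort the data in ascending order: [18, 30, 43, 49, 51, 52, 55, 68, 70, 77, 81, 94]
Step 2: The number of values is n = 12.
Step 3: Since n is even, the median is the average of positions 6 and 7:
  Median = (52 + 55) / 2 = 53.5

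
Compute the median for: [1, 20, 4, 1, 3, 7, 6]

4

Step 1: Sort the data in ascending order: [1, 1, 3, 4, 6, 7, 20]
Step 2: The number of values is n = 7.
Step 3: Since n is odd, the median is the middle value at position 4: 4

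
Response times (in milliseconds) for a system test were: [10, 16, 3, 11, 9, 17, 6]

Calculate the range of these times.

14

Step 1: Identify the maximum value: max = 17
Step 2: Identify the minimum value: min = 3
Step 3: Range = max - min = 17 - 3 = 14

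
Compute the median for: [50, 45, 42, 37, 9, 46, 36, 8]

39.5

Step 1: Sort the data in ascending order: [8, 9, 36, 37, 42, 45, 46, 50]
Step 2: The number of values is n = 8.
Step 3: Since n is even, the median is the average of positions 4 and 5:
  Median = (37 + 42) / 2 = 39.5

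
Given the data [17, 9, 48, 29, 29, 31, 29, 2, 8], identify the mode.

29

Step 1: Count the frequency of each value:
  2: appears 1 time(s)
  8: appears 1 time(s)
  9: appears 1 time(s)
  17: appears 1 time(s)
  29: appears 3 time(s)
  31: appears 1 time(s)
  48: appears 1 time(s)
Step 2: The value 29 appears most frequently (3 times).
Step 3: Mode = 29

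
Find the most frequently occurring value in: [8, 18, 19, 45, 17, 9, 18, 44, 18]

18

Step 1: Count the frequency of each value:
  8: appears 1 time(s)
  9: appears 1 time(s)
  17: appears 1 time(s)
  18: appears 3 time(s)
  19: appears 1 time(s)
  44: appears 1 time(s)
  45: appears 1 time(s)
Step 2: The value 18 appears most frequently (3 times).
Step 3: Mode = 18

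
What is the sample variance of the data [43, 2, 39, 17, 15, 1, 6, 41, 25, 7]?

270.9333

Step 1: Compute the mean: (43 + 2 + 39 + 17 + 15 + 1 + 6 + 41 + 25 + 7) / 10 = 19.6
Step 2: Compute squared deviations from the mean:
  (43 - 19.6)^2 = 547.56
  (2 - 19.6)^2 = 309.76
  (39 - 19.6)^2 = 376.36
  (17 - 19.6)^2 = 6.76
  (15 - 19.6)^2 = 21.16
  (1 - 19.6)^2 = 345.96
  (6 - 19.6)^2 = 184.96
  (41 - 19.6)^2 = 457.96
  (25 - 19.6)^2 = 29.16
  (7 - 19.6)^2 = 158.76
Step 3: Sum of squared deviations = 2438.4
Step 4: Sample variance = 2438.4 / 9 = 270.9333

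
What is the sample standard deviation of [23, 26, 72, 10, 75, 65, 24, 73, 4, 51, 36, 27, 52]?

24.7067

Step 1: Compute the mean: 41.3846
Step 2: Sum of squared deviations from the mean: 7325.0769
Step 3: Sample variance = 7325.0769 / 12 = 610.4231
Step 4: Standard deviation = sqrt(610.4231) = 24.7067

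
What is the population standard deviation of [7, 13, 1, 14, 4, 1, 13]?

5.3414

Step 1: Compute the mean: 7.5714
Step 2: Sum of squared deviations from the mean: 199.7143
Step 3: Population variance = 199.7143 / 7 = 28.5306
Step 4: Standard deviation = sqrt(28.5306) = 5.3414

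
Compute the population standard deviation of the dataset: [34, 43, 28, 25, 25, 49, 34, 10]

11.225

Step 1: Compute the mean: 31
Step 2: Sum of squared deviations from the mean: 1008
Step 3: Population variance = 1008 / 8 = 126
Step 4: Standard deviation = sqrt(126) = 11.225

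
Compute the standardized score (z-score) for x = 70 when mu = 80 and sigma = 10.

-1

Step 1: Recall the z-score formula: z = (x - mu) / sigma
Step 2: Substitute values: z = (70 - 80) / 10
Step 3: z = -10 / 10 = -1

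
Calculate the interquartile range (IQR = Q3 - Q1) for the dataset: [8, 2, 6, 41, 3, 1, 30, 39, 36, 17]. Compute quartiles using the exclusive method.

34

Step 1: Sort the data: [1, 2, 3, 6, 8, 17, 30, 36, 39, 41]
Step 2: n = 10
Step 3: Using the exclusive quartile method:
  Q1 = 2.75
  Q2 (median) = 12.5
  Q3 = 36.75
  IQR = Q3 - Q1 = 36.75 - 2.75 = 34
Step 4: IQR = 34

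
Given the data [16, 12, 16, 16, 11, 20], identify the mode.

16

Step 1: Count the frequency of each value:
  11: appears 1 time(s)
  12: appears 1 time(s)
  16: appears 3 time(s)
  20: appears 1 time(s)
Step 2: The value 16 appears most frequently (3 times).
Step 3: Mode = 16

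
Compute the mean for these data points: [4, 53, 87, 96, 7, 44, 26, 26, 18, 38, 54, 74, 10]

41.3077

Step 1: Sum all values: 4 + 53 + 87 + 96 + 7 + 44 + 26 + 26 + 18 + 38 + 54 + 74 + 10 = 537
Step 2: Count the number of values: n = 13
Step 3: Mean = sum / n = 537 / 13 = 41.3077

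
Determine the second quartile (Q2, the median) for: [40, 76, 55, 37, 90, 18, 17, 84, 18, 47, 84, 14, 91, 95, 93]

55

Step 1: Sort the data: [14, 17, 18, 18, 37, 40, 47, 55, 76, 84, 84, 90, 91, 93, 95]
Step 2: n = 15
Step 3: Q2 is the median. Since n is odd, it is the middle value at position 8: 55
Step 4: Q2 = 55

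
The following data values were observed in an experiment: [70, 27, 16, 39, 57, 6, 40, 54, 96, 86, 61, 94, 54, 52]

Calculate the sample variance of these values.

738.6813

Step 1: Compute the mean: (70 + 27 + 16 + 39 + 57 + 6 + 40 + 54 + 96 + 86 + 61 + 94 + 54 + 52) / 14 = 53.7143
Step 2: Compute squared deviations from the mean:
  (70 - 53.7143)^2 = 265.2245
  (27 - 53.7143)^2 = 713.6531
  (16 - 53.7143)^2 = 1422.3673
  (39 - 53.7143)^2 = 216.5102
  (57 - 53.7143)^2 = 10.7959
  (6 - 53.7143)^2 = 2276.6531
  (40 - 53.7143)^2 = 188.0816
  (54 - 53.7143)^2 = 0.0816
  (96 - 53.7143)^2 = 1788.0816
  (86 - 53.7143)^2 = 1042.3673
  (61 - 53.7143)^2 = 53.0816
  (94 - 53.7143)^2 = 1622.9388
  (54 - 53.7143)^2 = 0.0816
  (52 - 53.7143)^2 = 2.9388
Step 3: Sum of squared deviations = 9602.8571
Step 4: Sample variance = 9602.8571 / 13 = 738.6813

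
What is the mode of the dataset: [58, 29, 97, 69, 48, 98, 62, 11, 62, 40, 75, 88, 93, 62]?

62

Step 1: Count the frequency of each value:
  11: appears 1 time(s)
  29: appears 1 time(s)
  40: appears 1 time(s)
  48: appears 1 time(s)
  58: appears 1 time(s)
  62: appears 3 time(s)
  69: appears 1 time(s)
  75: appears 1 time(s)
  88: appears 1 time(s)
  93: appears 1 time(s)
  97: appears 1 time(s)
  98: appears 1 time(s)
Step 2: The value 62 appears most frequently (3 times).
Step 3: Mode = 62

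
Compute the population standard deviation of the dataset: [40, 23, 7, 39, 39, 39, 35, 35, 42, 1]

13.9857

Step 1: Compute the mean: 30
Step 2: Sum of squared deviations from the mean: 1956
Step 3: Population variance = 1956 / 10 = 195.6
Step 4: Standard deviation = sqrt(195.6) = 13.9857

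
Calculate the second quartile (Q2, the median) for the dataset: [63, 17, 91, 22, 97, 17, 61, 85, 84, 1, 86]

63

Step 1: Sort the data: [1, 17, 17, 22, 61, 63, 84, 85, 86, 91, 97]
Step 2: n = 11
Step 3: Q2 is the median. Since n is odd, it is the middle value at position 6: 63
Step 4: Q2 = 63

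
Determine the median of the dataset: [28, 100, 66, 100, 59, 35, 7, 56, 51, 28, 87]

56

Step 1: Sort the data in ascending order: [7, 28, 28, 35, 51, 56, 59, 66, 87, 100, 100]
Step 2: The number of values is n = 11.
Step 3: Since n is odd, the median is the middle value at position 6: 56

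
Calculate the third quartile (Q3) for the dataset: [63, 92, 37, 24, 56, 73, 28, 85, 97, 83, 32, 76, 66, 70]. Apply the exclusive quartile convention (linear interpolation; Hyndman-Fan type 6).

83.5

Step 1: Sort the data: [24, 28, 32, 37, 56, 63, 66, 70, 73, 76, 83, 85, 92, 97]
Step 2: n = 14
Step 3: Using the exclusive quartile method:
  Q1 = 35.75
  Q2 (median) = 68
  Q3 = 83.5
  IQR = Q3 - Q1 = 83.5 - 35.75 = 47.75
Step 4: Q3 = 83.5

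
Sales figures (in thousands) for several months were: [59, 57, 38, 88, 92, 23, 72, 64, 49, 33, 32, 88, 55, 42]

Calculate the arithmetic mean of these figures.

56.5714

Step 1: Sum all values: 59 + 57 + 38 + 88 + 92 + 23 + 72 + 64 + 49 + 33 + 32 + 88 + 55 + 42 = 792
Step 2: Count the number of values: n = 14
Step 3: Mean = sum / n = 792 / 14 = 56.5714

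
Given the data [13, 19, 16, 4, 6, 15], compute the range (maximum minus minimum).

15

Step 1: Identify the maximum value: max = 19
Step 2: Identify the minimum value: min = 4
Step 3: Range = max - min = 19 - 4 = 15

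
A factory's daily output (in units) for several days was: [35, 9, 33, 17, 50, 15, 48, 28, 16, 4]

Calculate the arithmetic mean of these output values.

25.5

Step 1: Sum all values: 35 + 9 + 33 + 17 + 50 + 15 + 48 + 28 + 16 + 4 = 255
Step 2: Count the number of values: n = 10
Step 3: Mean = sum / n = 255 / 10 = 25.5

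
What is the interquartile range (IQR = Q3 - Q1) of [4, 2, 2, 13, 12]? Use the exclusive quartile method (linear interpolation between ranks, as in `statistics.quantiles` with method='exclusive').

10.5

Step 1: Sort the data: [2, 2, 4, 12, 13]
Step 2: n = 5
Step 3: Using the exclusive quartile method:
  Q1 = 2
  Q2 (median) = 4
  Q3 = 12.5
  IQR = Q3 - Q1 = 12.5 - 2 = 10.5
Step 4: IQR = 10.5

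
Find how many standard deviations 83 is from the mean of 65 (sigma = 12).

1.5

Step 1: Recall the z-score formula: z = (x - mu) / sigma
Step 2: Substitute values: z = (83 - 65) / 12
Step 3: z = 18 / 12 = 1.5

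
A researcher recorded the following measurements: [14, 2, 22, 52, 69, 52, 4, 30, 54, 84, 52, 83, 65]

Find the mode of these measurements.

52

Step 1: Count the frequency of each value:
  2: appears 1 time(s)
  4: appears 1 time(s)
  14: appears 1 time(s)
  22: appears 1 time(s)
  30: appears 1 time(s)
  52: appears 3 time(s)
  54: appears 1 time(s)
  65: appears 1 time(s)
  69: appears 1 time(s)
  83: appears 1 time(s)
  84: appears 1 time(s)
Step 2: The value 52 appears most frequently (3 times).
Step 3: Mode = 52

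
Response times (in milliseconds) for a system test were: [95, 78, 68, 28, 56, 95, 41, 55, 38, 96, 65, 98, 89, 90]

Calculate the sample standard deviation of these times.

24.1847

Step 1: Compute the mean: 70.8571
Step 2: Sum of squared deviations from the mean: 7603.7143
Step 3: Sample variance = 7603.7143 / 13 = 584.9011
Step 4: Standard deviation = sqrt(584.9011) = 24.1847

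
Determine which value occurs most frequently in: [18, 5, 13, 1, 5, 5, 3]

5

Step 1: Count the frequency of each value:
  1: appears 1 time(s)
  3: appears 1 time(s)
  5: appears 3 time(s)
  13: appears 1 time(s)
  18: appears 1 time(s)
Step 2: The value 5 appears most frequently (3 times).
Step 3: Mode = 5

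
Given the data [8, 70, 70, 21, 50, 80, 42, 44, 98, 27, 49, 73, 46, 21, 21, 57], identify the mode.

21

Step 1: Count the frequency of each value:
  8: appears 1 time(s)
  21: appears 3 time(s)
  27: appears 1 time(s)
  42: appears 1 time(s)
  44: appears 1 time(s)
  46: appears 1 time(s)
  49: appears 1 time(s)
  50: appears 1 time(s)
  57: appears 1 time(s)
  70: appears 2 time(s)
  73: appears 1 time(s)
  80: appears 1 time(s)
  98: appears 1 time(s)
Step 2: The value 21 appears most frequently (3 times).
Step 3: Mode = 21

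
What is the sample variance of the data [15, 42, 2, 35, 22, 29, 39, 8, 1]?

248.7778

Step 1: Compute the mean: (15 + 42 + 2 + 35 + 22 + 29 + 39 + 8 + 1) / 9 = 21.4444
Step 2: Compute squared deviations from the mean:
  (15 - 21.4444)^2 = 41.5309
  (42 - 21.4444)^2 = 422.5309
  (2 - 21.4444)^2 = 378.0864
  (35 - 21.4444)^2 = 183.7531
  (22 - 21.4444)^2 = 0.3086
  (29 - 21.4444)^2 = 57.0864
  (39 - 21.4444)^2 = 308.1975
  (8 - 21.4444)^2 = 180.7531
  (1 - 21.4444)^2 = 417.9753
Step 3: Sum of squared deviations = 1990.2222
Step 4: Sample variance = 1990.2222 / 8 = 248.7778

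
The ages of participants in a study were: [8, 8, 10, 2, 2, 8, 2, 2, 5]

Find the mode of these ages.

2

Step 1: Count the frequency of each value:
  2: appears 4 time(s)
  5: appears 1 time(s)
  8: appears 3 time(s)
  10: appears 1 time(s)
Step 2: The value 2 appears most frequently (4 times).
Step 3: Mode = 2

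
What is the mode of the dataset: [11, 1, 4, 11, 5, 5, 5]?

5

Step 1: Count the frequency of each value:
  1: appears 1 time(s)
  4: appears 1 time(s)
  5: appears 3 time(s)
  11: appears 2 time(s)
Step 2: The value 5 appears most frequently (3 times).
Step 3: Mode = 5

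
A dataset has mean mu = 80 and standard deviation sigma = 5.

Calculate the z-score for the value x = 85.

1

Step 1: Recall the z-score formula: z = (x - mu) / sigma
Step 2: Substitute values: z = (85 - 80) / 5
Step 3: z = 5 / 5 = 1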